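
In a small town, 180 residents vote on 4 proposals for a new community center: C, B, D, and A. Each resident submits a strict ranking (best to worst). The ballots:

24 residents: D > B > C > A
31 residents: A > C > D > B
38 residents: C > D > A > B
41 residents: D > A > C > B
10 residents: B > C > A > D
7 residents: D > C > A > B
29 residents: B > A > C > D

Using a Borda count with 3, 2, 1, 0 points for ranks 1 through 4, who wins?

C: 24·1 + 31·2 + 38·3 + 41·1 + 10·2 + 7·2 + 29·1 = 304
B: 24·2 + 31·0 + 38·0 + 41·0 + 10·3 + 7·0 + 29·3 = 165
D: 24·3 + 31·1 + 38·2 + 41·3 + 10·0 + 7·3 + 29·0 = 323
A: 24·0 + 31·3 + 38·1 + 41·2 + 10·1 + 7·1 + 29·2 = 288
D has the highest Borda score (323).

D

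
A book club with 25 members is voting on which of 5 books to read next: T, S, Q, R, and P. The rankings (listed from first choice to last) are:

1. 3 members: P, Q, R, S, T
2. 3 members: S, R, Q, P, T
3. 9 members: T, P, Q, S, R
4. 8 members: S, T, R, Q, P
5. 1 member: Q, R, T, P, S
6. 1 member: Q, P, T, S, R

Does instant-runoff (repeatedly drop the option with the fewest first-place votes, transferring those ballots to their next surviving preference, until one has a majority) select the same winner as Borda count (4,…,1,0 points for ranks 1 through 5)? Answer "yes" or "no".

Instant-runoff — R1 T 9, S 11, Q 2, R 0, P 3 (R out); R2 T 9, S 11, Q 2, P 3 (Q out); R3 T 10, S 11, P 4 (P out); R4 T 11, S 14 (S winner). Winner: S.
Borda — scores: T 64, S 57, Q 49, R 34, P 46. Winner: T.
The two methods disagree.

no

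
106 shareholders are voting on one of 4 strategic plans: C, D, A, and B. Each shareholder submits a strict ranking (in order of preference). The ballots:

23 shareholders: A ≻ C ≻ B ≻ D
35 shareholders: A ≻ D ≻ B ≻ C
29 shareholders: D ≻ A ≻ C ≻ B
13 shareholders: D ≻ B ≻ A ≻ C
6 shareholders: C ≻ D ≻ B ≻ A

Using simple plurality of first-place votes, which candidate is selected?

First-place votes: C 6, D 42, A 58, B 0.
A has the most first-place votes.

A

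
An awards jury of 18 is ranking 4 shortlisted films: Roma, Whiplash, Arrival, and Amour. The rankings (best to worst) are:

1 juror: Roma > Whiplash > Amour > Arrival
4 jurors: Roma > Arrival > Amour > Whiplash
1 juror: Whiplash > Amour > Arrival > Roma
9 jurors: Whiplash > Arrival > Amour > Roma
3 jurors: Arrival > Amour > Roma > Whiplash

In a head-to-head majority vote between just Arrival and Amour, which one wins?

Arrival

Voters preferring Arrival to Amour: 16; preferring Amour to Arrival: 2.
Arrival wins the head-to-head.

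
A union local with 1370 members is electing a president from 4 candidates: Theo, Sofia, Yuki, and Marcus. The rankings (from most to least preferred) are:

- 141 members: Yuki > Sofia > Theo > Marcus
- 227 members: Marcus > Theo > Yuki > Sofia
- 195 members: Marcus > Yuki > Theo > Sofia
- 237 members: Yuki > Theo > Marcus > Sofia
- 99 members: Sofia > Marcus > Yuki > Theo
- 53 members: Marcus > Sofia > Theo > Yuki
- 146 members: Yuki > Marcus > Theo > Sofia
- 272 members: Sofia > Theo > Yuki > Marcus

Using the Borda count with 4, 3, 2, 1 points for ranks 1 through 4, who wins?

Theo: 141·2 + 227·3 + 195·2 + 237·3 + 99·1 + 53·2 + 146·2 + 272·3 = 3377
Sofia: 141·3 + 227·1 + 195·1 + 237·1 + 99·4 + 53·3 + 146·1 + 272·4 = 2871
Yuki: 141·4 + 227·2 + 195·3 + 237·4 + 99·2 + 53·1 + 146·4 + 272·2 = 3930
Marcus: 141·1 + 227·4 + 195·4 + 237·2 + 99·3 + 53·4 + 146·3 + 272·1 = 3522
Yuki has the highest Borda score (3930).

Yuki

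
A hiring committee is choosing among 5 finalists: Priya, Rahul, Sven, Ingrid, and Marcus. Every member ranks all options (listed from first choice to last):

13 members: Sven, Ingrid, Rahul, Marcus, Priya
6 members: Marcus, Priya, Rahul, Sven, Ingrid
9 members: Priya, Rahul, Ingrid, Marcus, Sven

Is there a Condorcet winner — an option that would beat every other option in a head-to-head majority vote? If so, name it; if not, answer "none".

Checking pairwise contests:
Marcus beats Priya 19–9.
Priya beats Rahul 15–13.
Priya beats Sven 15–13.
Priya beats Ingrid 15–13.
Rahul beats Marcus 22–6.
Every option loses at least one head-to-head, so there is no Condorcet winner.

none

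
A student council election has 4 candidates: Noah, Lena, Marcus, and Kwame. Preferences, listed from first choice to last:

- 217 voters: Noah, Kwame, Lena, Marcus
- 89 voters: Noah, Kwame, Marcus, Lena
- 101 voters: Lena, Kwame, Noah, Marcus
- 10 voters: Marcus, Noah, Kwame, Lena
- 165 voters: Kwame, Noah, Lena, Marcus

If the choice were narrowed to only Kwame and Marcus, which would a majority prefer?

Kwame

Voters preferring Kwame to Marcus: 572; preferring Marcus to Kwame: 10.
Kwame wins the head-to-head.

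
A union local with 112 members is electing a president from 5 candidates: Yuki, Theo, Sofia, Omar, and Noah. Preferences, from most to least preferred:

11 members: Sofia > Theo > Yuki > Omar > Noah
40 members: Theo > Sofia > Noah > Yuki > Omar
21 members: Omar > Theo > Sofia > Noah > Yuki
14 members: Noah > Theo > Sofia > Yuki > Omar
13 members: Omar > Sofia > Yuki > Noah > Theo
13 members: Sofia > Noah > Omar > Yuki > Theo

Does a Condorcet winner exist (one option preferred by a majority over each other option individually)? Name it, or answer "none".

Theo

Theo vs Yuki: 86–26 for Theo.
Theo vs Sofia: 75–37 for Theo.
Theo vs Omar: 65–47 for Theo.
Theo vs Noah: 72–40 for Theo.
Theo beats every other option head-to-head.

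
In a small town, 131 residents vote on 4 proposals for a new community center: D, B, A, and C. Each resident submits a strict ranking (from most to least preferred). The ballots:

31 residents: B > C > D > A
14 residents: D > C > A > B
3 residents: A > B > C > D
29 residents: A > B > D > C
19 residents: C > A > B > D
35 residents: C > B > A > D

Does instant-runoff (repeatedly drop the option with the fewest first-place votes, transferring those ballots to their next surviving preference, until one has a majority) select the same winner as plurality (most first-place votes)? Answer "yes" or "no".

yes

Instant-runoff — R1 D 14, B 31, A 32, C 54 (D out); R2 B 31, A 32, C 68 (C winner). Winner: C.
Plurality — first-place votes: D 14, B 31, A 32, C 54. Winner: C.
The two methods agree.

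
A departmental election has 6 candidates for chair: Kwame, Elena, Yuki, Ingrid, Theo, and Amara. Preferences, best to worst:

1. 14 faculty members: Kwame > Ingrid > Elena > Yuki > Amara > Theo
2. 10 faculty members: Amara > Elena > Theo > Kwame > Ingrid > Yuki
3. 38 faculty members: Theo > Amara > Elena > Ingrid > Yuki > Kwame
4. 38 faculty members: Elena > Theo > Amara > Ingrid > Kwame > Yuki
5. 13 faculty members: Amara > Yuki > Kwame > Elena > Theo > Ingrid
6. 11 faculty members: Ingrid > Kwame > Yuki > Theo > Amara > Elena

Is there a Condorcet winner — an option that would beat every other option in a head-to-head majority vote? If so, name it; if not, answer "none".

Checking pairwise contests:
Elena beats Kwame 86–38.
Amara beats Elena 72–52.
Kwame beats Yuki 73–51.
Elena beats Ingrid 99–25.
Elena beats Theo 75–49.
Theo beats Amara 87–37.
Every option loses at least one head-to-head, so there is no Condorcet winner.

none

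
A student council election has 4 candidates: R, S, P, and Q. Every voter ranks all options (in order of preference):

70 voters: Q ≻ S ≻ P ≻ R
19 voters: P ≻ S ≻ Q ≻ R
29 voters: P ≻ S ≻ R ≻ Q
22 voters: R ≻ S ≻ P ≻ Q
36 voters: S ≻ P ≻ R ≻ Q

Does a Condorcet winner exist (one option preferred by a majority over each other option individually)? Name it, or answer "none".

S vs R: 154–22 for S.
S vs P: 128–48 for S.
S vs Q: 106–70 for S.
S beats every other option head-to-head.

S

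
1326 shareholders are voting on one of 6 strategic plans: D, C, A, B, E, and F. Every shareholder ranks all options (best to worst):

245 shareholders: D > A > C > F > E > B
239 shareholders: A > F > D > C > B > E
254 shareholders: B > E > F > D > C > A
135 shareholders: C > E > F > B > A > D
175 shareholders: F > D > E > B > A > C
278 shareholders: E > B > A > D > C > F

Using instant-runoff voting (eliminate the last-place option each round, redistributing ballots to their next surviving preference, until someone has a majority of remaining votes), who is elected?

Round 1: D 245, C 135, A 239, B 254, E 278, F 175. Eliminate C.
Round 2: D 245, A 239, B 254, E 413, F 175. Eliminate F.
Round 3: D 420, A 239, B 254, E 413. Eliminate A.
Round 4: D 659, B 254, E 413. Eliminate B.
Round 5: D 659, E 667. E has a majority.

E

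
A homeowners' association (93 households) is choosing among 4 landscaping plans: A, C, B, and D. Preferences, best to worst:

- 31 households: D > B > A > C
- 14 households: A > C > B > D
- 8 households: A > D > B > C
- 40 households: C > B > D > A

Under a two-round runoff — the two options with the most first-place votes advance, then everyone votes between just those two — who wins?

Round 1 first-place votes: A 22, C 40, B 0, D 31.
C and D advance.
Runoff: C is preferred to D by 54 voters; D by 39.
C wins the runoff.

C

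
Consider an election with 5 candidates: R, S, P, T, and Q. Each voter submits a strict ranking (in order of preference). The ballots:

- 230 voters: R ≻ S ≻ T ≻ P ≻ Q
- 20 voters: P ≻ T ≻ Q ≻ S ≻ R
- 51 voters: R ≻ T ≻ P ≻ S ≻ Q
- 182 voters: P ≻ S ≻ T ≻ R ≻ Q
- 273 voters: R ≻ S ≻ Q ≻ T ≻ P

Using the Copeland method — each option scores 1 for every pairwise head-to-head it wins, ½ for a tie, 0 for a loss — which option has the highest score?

R: beats S, P, T, and Q → score 4.
S: beats P, T, and Q; loses to R → score 3.
P: beats Q; loses to R, S, and T → score 1.
T: beats P and Q; loses to R and S → score 2.
Q: loses to R, S, P, and T → score 0.
R has the best pairwise record.

R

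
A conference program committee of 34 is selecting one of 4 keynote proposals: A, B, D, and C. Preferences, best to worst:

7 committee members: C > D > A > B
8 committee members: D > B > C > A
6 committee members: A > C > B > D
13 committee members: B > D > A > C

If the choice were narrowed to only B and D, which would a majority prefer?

Voters preferring B to D: 19; preferring D to B: 15.
B wins the head-to-head.

B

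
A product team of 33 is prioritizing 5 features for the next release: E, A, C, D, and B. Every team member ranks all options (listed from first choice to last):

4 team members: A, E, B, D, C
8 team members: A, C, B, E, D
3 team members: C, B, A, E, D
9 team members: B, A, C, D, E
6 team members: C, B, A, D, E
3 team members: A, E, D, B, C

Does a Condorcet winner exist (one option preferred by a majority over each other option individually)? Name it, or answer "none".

none

Checking pairwise contests:
A beats E 33–0.
B beats A 18–15.
A beats C 24–9.
E beats D 18–15.
C beats B 17–16.
Every option loses at least one head-to-head, so there is no Condorcet winner.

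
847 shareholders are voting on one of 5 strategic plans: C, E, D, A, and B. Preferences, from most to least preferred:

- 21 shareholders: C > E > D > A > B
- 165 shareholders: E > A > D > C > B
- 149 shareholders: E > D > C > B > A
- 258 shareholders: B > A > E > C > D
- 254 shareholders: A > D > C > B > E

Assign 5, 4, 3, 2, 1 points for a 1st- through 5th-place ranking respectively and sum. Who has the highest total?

C: 21·5 + 165·2 + 149·3 + 258·2 + 254·3 = 2160
E: 21·4 + 165·5 + 149·5 + 258·3 + 254·1 = 2682
D: 21·3 + 165·3 + 149·4 + 258·1 + 254·4 = 2428
A: 21·2 + 165·4 + 149·1 + 258·4 + 254·5 = 3153
B: 21·1 + 165·1 + 149·2 + 258·5 + 254·2 = 2282
A has the highest Borda score (3153).

A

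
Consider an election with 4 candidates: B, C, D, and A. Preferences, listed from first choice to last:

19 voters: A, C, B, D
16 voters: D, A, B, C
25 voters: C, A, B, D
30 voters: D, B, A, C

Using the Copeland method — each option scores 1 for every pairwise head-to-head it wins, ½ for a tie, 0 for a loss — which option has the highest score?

B: beats C; loses to D and A → score 1.
C: loses to B, D, and A → score 0.
D: beats B, C, and A → score 3.
A: beats B and C; loses to D → score 2.
D has the best pairwise record.

D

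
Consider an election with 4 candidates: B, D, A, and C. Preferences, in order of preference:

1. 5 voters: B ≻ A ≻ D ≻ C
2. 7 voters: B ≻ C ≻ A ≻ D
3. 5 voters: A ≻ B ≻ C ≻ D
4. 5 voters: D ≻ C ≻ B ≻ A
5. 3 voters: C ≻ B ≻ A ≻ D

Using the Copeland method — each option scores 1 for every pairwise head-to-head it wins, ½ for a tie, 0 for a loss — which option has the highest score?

B

B: beats D, A, and C → score 3.
D: loses to B, A, and C → score 0.
A: beats D; loses to B and C → score 1.
C: beats D and A; loses to B → score 2.
B has the best pairwise record.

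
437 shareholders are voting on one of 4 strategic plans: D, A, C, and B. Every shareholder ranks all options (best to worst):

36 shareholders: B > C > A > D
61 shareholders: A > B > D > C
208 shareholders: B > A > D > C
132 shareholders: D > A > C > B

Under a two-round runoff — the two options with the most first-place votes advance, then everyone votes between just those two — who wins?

B

Round 1 first-place votes: D 132, A 61, C 0, B 244.
B and D advance.
Runoff: B is preferred to D by 305 voters; D by 132.
B wins the runoff.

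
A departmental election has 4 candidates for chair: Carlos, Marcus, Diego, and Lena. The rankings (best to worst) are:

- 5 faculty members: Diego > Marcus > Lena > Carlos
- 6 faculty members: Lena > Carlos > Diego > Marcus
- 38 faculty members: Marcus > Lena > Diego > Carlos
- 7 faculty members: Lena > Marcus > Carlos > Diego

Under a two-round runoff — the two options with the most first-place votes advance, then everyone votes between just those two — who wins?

Round 1 first-place votes: Carlos 0, Marcus 38, Diego 5, Lena 13.
Marcus and Lena advance.
Runoff: Marcus is preferred to Lena by 43 voters; Lena by 13.
Marcus wins the runoff.

Marcus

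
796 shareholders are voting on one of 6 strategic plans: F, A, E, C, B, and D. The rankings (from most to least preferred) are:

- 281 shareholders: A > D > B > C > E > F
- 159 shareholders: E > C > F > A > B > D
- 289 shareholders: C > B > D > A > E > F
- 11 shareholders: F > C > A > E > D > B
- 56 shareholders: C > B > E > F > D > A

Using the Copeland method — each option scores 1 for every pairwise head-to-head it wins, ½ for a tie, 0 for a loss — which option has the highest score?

F: loses to A, E, C, B, and D → score 0.
A: beats F, E, B, and D; loses to C → score 4.
E: beats F; loses to A, C, B, and D → score 1.
C: beats F, A, E, B, and D → score 5.
B: beats F, E, and D; loses to A and C → score 3.
D: beats F and E; loses to A, C, and B → score 2.
C has the best pairwise record.

C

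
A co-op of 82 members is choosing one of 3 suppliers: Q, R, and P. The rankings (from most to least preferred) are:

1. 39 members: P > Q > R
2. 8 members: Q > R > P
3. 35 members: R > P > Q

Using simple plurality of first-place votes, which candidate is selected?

First-place votes: Q 8, R 35, P 39.
P has the most first-place votes.

P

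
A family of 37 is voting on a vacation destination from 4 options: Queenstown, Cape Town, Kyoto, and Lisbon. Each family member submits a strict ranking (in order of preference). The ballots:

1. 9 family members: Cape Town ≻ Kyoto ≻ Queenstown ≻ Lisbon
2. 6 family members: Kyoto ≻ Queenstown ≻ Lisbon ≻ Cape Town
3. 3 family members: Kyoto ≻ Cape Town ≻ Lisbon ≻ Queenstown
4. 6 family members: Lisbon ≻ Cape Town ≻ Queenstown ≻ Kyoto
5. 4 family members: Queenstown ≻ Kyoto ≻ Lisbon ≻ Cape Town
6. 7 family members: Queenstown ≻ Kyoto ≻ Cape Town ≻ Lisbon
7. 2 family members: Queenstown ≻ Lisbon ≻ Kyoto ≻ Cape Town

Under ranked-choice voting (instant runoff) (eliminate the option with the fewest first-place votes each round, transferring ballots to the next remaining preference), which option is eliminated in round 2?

Round 1: Queenstown 13, Cape Town 9, Kyoto 9, Lisbon 6. Eliminate Lisbon.
Round 2: Queenstown 13, Cape Town 15, Kyoto 9. Eliminate Kyoto.

Kyoto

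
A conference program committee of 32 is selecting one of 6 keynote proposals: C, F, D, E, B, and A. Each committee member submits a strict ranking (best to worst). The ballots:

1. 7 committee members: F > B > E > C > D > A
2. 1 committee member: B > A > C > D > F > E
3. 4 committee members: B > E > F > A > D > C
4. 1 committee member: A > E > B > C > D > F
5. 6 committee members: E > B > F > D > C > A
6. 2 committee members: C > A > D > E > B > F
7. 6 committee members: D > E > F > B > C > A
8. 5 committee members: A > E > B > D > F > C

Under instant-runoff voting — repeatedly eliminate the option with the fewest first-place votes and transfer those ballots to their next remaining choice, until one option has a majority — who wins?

Round 1: C 2, F 7, D 6, E 6, B 5, A 6. Eliminate C.
Round 2: F 7, D 6, E 6, B 5, A 8. Eliminate B.
Round 3: F 7, D 6, E 10, A 9. Eliminate D.
Round 4: F 7, E 16, A 9. Eliminate F.
Round 5: E 23, A 9. E has a majority.

E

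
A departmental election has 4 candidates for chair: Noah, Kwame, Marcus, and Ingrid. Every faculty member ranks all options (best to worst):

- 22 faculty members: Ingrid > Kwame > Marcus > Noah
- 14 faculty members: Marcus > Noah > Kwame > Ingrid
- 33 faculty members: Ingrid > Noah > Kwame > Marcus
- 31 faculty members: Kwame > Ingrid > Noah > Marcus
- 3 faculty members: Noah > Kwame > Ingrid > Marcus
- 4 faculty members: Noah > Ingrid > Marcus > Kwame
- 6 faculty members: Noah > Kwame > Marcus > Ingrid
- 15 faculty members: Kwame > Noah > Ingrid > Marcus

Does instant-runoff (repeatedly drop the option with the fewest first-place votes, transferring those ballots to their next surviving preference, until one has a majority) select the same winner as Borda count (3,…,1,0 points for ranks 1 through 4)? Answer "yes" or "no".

no

Instant-runoff — R1 Noah 13, Kwame 46, Marcus 14, Ingrid 55 (Noah out); R2 Kwame 55, Marcus 14, Ingrid 59 (Marcus out); R3 Kwame 69, Ingrid 59 (Kwame winner). Winner: Kwame.
Borda — scores: Noah 194, Kwame 247, Marcus 74, Ingrid 253. Winner: Ingrid.
The two methods disagree.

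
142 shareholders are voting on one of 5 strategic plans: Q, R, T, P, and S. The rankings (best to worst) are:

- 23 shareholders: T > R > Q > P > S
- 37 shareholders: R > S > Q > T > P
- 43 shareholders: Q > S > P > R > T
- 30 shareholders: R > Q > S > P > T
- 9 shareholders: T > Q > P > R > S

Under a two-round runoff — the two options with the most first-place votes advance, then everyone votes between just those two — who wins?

Round 1 first-place votes: Q 43, R 67, T 32, P 0, S 0.
R and Q advance.
Runoff: R is preferred to Q by 90 voters; Q by 52.
R wins the runoff.

R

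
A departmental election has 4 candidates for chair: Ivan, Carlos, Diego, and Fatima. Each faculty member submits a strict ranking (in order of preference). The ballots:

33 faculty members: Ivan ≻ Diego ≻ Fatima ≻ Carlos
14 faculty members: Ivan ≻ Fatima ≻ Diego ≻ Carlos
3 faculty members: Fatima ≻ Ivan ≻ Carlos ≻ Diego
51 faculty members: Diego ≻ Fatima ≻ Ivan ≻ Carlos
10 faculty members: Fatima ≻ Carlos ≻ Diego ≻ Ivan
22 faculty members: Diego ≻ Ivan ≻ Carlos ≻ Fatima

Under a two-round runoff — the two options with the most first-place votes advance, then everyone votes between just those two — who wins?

Round 1 first-place votes: Ivan 47, Carlos 0, Diego 73, Fatima 13.
Diego and Ivan advance.
Runoff: Diego is preferred to Ivan by 83 voters; Ivan by 50.
Diego wins the runoff.

Diego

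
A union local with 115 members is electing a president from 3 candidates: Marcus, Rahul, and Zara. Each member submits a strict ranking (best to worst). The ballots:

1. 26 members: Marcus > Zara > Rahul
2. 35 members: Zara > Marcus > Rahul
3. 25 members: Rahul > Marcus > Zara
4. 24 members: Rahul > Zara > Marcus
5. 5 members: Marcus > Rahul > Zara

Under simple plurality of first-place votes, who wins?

Rahul

First-place votes: Marcus 31, Rahul 49, Zara 35.
Rahul has the most first-place votes.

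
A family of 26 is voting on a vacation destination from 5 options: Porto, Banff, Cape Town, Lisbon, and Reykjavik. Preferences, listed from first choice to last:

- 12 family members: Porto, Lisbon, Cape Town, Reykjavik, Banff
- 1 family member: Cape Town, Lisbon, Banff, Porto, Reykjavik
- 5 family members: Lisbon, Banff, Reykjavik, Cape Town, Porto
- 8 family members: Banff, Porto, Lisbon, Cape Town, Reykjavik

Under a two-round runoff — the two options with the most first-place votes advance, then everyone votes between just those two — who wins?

Round 1 first-place votes: Porto 12, Banff 8, Cape Town 1, Lisbon 5, Reykjavik 0.
Porto and Banff advance.
Runoff: Porto is preferred to Banff by 12 voters; Banff by 14.
Banff wins the runoff.

Banff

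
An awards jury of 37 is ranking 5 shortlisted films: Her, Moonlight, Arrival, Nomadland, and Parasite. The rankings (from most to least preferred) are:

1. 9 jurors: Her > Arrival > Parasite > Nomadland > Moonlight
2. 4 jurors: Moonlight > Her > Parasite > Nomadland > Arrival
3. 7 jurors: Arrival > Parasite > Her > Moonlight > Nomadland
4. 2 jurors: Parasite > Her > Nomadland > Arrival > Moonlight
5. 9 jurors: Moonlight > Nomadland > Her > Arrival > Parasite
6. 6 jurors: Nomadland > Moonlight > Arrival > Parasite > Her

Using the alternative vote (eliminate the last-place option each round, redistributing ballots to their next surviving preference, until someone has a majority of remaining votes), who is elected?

Moonlight

Round 1: Her 9, Moonlight 13, Arrival 7, Nomadland 6, Parasite 2. Eliminate Parasite.
Round 2: Her 11, Moonlight 13, Arrival 7, Nomadland 6. Eliminate Nomadland.
Round 3: Her 11, Moonlight 19, Arrival 7. Moonlight has a majority.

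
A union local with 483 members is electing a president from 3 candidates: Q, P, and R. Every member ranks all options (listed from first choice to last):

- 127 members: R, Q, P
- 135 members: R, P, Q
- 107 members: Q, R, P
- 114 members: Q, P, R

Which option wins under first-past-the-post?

First-place votes: Q 221, P 0, R 262.
R has the most first-place votes.

R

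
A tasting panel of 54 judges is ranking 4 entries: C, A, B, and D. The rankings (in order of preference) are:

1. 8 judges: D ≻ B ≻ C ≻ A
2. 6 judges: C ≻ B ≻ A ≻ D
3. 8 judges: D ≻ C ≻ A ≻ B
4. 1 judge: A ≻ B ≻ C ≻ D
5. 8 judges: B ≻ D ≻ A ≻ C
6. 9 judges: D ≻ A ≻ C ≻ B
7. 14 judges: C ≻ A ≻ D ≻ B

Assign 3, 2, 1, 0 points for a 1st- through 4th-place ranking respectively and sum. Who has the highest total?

D

C: 8·1 + 6·3 + 8·2 + 1·1 + 8·0 + 9·1 + 14·3 = 94
A: 8·0 + 6·1 + 8·1 + 1·3 + 8·1 + 9·2 + 14·2 = 71
B: 8·2 + 6·2 + 8·0 + 1·2 + 8·3 + 9·0 + 14·0 = 54
D: 8·3 + 6·0 + 8·3 + 1·0 + 8·2 + 9·3 + 14·1 = 105
D has the highest Borda score (105).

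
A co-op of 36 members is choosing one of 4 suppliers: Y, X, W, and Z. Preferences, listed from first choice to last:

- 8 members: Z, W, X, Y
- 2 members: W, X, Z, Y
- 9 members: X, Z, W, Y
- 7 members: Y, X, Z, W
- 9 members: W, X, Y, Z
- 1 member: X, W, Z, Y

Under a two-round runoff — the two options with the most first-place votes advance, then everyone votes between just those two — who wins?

Round 1 first-place votes: Y 7, X 10, W 11, Z 8.
W and X advance.
Runoff: W is preferred to X by 19 voters; X by 17.
W wins the runoff.

W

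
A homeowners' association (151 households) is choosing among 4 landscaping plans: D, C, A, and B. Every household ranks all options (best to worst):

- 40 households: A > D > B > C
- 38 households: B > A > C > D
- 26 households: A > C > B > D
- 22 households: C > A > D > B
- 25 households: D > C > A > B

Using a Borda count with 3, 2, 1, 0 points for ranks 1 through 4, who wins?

A

D: 40·2 + 38·0 + 26·0 + 22·1 + 25·3 = 177
C: 40·0 + 38·1 + 26·2 + 22·3 + 25·2 = 206
A: 40·3 + 38·2 + 26·3 + 22·2 + 25·1 = 343
B: 40·1 + 38·3 + 26·1 + 22·0 + 25·0 = 180
A has the highest Borda score (343).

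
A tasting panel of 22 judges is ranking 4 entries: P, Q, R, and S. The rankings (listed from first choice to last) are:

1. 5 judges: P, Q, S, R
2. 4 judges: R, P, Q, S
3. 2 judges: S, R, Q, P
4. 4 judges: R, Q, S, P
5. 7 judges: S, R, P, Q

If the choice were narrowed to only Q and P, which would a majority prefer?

P

Voters preferring Q to P: 6; preferring P to Q: 16.
P wins the head-to-head.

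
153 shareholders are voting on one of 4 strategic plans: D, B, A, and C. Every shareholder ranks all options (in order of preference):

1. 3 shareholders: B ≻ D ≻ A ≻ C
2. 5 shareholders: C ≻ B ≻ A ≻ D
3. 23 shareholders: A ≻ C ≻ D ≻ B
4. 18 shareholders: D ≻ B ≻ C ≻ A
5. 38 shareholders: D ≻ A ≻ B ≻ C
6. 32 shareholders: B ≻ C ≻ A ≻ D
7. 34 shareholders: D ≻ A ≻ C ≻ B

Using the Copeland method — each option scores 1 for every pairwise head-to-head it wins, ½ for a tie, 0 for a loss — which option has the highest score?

D

D: beats B, A, and C → score 3.
B: beats C; loses to D and A → score 1.
A: beats B and C; loses to D → score 2.
C: loses to D, B, and A → score 0.
D has the best pairwise record.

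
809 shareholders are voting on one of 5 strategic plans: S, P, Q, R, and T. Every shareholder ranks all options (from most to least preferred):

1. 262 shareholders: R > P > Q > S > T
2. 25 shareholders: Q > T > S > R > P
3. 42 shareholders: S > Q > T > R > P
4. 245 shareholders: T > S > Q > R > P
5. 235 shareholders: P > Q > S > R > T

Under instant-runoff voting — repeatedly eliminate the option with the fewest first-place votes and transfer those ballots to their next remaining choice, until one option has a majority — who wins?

R

Round 1: S 42, P 235, Q 25, R 262, T 245. Eliminate Q.
Round 2: S 42, P 235, R 262, T 270. Eliminate S.
Round 3: P 235, R 262, T 312. Eliminate P.
Round 4: R 497, T 312. R has a majority.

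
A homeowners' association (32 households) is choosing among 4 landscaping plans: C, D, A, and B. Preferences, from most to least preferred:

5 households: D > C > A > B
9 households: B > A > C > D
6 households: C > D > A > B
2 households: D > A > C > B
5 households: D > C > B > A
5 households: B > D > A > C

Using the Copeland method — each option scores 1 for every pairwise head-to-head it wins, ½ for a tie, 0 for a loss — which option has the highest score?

C: beats B; ties A; loses to D → score 1.5.
D: beats C, A, and B → score 3.
A: ties C; loses to D and B → score 0.5.
B: beats A; loses to C and D → score 1.
D has the best pairwise record.

D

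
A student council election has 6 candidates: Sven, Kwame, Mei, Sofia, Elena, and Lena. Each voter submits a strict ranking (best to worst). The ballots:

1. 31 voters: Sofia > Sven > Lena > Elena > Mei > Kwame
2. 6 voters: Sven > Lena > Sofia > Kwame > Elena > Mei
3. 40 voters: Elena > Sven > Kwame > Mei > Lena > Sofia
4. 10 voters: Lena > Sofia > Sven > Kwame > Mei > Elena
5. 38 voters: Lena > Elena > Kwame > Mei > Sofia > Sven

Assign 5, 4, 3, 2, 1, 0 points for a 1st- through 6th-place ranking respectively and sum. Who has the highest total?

Sven: 31·4 + 6·5 + 40·4 + 10·3 + 38·0 = 344
Kwame: 31·0 + 6·2 + 40·3 + 10·2 + 38·3 = 266
Mei: 31·1 + 6·0 + 40·2 + 10·1 + 38·2 = 197
Sofia: 31·5 + 6·3 + 40·0 + 10·4 + 38·1 = 251
Elena: 31·2 + 6·1 + 40·5 + 10·0 + 38·4 = 420
Lena: 31·3 + 6·4 + 40·1 + 10·5 + 38·5 = 397
Elena has the highest Borda score (420).

Elena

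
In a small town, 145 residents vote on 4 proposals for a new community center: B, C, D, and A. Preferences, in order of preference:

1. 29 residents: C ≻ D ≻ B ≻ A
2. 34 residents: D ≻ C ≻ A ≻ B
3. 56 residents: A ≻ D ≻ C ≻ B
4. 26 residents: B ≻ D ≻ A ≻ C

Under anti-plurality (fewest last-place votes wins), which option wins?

D

Last-place votes: B 90, C 26, D 0, A 29.
D is ranked last by the fewest voters, so D wins.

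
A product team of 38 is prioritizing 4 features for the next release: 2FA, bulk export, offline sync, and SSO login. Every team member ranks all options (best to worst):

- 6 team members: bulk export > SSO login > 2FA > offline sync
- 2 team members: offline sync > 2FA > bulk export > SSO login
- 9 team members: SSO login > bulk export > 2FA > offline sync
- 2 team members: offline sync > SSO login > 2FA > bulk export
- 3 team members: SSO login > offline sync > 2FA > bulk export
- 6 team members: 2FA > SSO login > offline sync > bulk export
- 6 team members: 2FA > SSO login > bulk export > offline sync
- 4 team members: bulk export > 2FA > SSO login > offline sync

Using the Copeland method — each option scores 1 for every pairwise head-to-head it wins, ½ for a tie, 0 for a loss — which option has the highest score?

2FA: beats offline sync; ties bulk export; loses to SSO login → score 1.5.
bulk export: beats offline sync; ties 2FA; loses to SSO login → score 1.5.
offline sync: loses to 2FA, bulk export, and SSO login → score 0.
SSO login: beats 2FA, bulk export, and offline sync → score 3.
SSO login has the best pairwise record.

SSO login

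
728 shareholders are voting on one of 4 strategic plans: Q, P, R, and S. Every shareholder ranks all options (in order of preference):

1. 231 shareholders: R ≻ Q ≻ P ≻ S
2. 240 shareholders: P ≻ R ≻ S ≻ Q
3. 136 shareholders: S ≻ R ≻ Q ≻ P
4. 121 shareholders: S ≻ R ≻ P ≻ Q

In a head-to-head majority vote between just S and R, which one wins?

Voters preferring S to R: 257; preferring R to S: 471.
R wins the head-to-head.

R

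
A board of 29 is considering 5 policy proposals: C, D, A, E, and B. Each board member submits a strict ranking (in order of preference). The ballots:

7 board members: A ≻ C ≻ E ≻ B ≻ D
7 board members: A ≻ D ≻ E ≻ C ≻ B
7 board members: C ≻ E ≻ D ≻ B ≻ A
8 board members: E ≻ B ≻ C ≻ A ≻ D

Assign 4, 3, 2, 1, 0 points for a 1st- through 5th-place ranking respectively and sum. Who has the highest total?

E

C: 7·3 + 7·1 + 7·4 + 8·2 = 72
D: 7·0 + 7·3 + 7·2 + 8·0 = 35
A: 7·4 + 7·4 + 7·0 + 8·1 = 64
E: 7·2 + 7·2 + 7·3 + 8·4 = 81
B: 7·1 + 7·0 + 7·1 + 8·3 = 38
E has the highest Borda score (81).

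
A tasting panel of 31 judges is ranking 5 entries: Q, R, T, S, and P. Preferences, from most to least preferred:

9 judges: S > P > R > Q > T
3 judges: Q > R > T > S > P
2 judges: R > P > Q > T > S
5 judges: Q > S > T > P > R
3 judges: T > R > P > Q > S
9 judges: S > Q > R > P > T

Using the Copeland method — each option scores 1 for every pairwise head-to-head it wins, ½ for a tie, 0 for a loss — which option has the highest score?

S

Q: beats R, T, and P; loses to S → score 3.
R: beats T and P; loses to Q and S → score 2.
T: loses to Q, R, S, and P → score 0.
S: beats Q, R, T, and P → score 4.
P: beats T; loses to Q, R, and S → score 1.
S has the best pairwise record.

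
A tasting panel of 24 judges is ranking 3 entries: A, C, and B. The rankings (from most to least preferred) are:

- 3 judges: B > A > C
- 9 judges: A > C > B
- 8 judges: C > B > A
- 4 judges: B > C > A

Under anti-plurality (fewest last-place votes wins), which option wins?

C

Last-place votes: A 12, C 3, B 9.
C is ranked last by the fewest voters, so C wins.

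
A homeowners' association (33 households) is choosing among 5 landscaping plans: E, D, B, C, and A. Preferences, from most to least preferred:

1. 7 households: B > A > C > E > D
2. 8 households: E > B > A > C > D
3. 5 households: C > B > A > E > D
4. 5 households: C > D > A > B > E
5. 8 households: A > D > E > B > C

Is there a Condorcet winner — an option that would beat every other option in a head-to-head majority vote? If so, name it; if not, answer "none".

B vs E: 17–16 for B.
B vs D: 20–13 for B.
B vs C: 23–10 for B.
B vs A: 20–13 for B.
B beats every other option head-to-head.

B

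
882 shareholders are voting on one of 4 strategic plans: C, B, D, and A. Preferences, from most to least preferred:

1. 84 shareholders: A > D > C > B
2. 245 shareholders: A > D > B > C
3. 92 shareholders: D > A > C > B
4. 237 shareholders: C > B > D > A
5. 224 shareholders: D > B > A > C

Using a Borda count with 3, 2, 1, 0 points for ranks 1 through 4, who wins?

D

C: 84·1 + 245·0 + 92·1 + 237·3 + 224·0 = 887
B: 84·0 + 245·1 + 92·0 + 237·2 + 224·2 = 1167
D: 84·2 + 245·2 + 92·3 + 237·1 + 224·3 = 1843
A: 84·3 + 245·3 + 92·2 + 237·0 + 224·1 = 1395
D has the highest Borda score (1843).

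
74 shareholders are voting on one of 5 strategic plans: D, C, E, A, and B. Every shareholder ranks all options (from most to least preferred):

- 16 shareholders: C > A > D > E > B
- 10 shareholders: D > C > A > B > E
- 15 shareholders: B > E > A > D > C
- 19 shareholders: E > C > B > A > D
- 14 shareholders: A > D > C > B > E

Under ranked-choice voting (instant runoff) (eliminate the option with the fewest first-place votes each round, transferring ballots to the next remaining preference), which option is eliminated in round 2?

A

Round 1: D 10, C 16, E 19, A 14, B 15. Eliminate D.
Round 2: C 26, E 19, A 14, B 15. Eliminate A.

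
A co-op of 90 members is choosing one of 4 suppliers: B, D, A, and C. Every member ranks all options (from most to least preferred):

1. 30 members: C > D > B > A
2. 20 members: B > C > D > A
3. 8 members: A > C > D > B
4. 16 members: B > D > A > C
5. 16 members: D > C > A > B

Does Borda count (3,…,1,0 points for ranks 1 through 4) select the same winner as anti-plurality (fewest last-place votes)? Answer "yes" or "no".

Borda — scores: B 138, D 168, A 56, C 178. Winner: C.
Anti-plurality — last-place votes: B 24, D 0, A 50, C 16. Winner: D.
The two methods disagree.

no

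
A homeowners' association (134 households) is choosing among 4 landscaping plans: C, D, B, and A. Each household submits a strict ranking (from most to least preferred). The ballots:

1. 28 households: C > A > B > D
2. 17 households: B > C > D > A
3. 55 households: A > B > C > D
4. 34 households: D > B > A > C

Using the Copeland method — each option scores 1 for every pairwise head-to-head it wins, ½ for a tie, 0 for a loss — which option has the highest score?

C: beats D; loses to B and A → score 1.
D: loses to C, B, and A → score 0.
B: beats C and D; loses to A → score 2.
A: beats C, D, and B → score 3.
A has the best pairwise record.

A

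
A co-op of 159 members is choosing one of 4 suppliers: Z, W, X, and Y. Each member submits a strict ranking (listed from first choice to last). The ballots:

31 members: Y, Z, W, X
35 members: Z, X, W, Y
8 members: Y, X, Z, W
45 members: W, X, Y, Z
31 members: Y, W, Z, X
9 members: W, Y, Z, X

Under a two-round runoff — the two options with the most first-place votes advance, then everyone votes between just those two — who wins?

Round 1 first-place votes: Z 35, W 54, X 0, Y 70.
Y and W advance.
Runoff: Y is preferred to W by 70 voters; W by 89.
W wins the runoff.

W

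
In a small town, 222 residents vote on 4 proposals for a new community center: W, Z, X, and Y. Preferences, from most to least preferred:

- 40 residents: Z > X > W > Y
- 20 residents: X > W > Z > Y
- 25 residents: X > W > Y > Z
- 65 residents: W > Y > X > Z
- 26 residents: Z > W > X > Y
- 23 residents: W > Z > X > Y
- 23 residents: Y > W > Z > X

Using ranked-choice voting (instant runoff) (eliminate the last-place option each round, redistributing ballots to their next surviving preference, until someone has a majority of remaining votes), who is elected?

Round 1: W 88, Z 66, X 45, Y 23. Eliminate Y.
Round 2: W 111, Z 66, X 45. Eliminate X.
Round 3: W 156, Z 66. W has a majority.

W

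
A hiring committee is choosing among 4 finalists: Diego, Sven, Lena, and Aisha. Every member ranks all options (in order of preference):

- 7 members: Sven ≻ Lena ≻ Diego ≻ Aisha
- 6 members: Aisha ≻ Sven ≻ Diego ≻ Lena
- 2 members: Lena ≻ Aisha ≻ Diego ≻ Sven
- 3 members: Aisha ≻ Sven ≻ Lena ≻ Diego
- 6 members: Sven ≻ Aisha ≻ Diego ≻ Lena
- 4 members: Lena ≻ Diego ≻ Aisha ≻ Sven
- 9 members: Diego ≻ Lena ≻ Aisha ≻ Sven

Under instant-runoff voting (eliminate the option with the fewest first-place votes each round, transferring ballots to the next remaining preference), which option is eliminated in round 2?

Aisha

Round 1: Diego 9, Sven 13, Lena 6, Aisha 9. Eliminate Lena.
Round 2: Diego 13, Sven 13, Aisha 11. Eliminate Aisha.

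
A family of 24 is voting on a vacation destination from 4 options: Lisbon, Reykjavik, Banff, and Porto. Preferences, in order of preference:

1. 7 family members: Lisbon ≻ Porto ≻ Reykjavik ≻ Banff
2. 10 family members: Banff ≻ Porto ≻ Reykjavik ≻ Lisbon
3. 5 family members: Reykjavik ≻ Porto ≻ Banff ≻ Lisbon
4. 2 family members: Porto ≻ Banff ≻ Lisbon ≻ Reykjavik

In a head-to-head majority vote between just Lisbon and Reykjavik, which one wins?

Reykjavik

Voters preferring Lisbon to Reykjavik: 9; preferring Reykjavik to Lisbon: 15.
Reykjavik wins the head-to-head.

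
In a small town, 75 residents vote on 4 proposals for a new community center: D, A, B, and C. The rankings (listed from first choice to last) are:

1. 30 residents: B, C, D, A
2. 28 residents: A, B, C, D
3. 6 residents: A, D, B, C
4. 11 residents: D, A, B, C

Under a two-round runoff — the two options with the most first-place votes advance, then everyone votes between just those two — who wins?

Round 1 first-place votes: D 11, A 34, B 30, C 0.
A and B advance.
Runoff: A is preferred to B by 45 voters; B by 30.
A wins the runoff.

A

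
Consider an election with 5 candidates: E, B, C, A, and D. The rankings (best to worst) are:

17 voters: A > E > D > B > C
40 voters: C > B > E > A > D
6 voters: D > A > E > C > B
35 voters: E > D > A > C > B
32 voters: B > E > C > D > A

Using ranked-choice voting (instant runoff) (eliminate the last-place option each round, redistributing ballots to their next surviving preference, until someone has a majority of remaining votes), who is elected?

Round 1: E 35, B 32, C 40, A 17, D 6. Eliminate D.
Round 2: E 35, B 32, C 40, A 23. Eliminate A.
Round 3: E 58, B 32, C 40. Eliminate B.
Round 4: E 90, C 40. E has a majority.

E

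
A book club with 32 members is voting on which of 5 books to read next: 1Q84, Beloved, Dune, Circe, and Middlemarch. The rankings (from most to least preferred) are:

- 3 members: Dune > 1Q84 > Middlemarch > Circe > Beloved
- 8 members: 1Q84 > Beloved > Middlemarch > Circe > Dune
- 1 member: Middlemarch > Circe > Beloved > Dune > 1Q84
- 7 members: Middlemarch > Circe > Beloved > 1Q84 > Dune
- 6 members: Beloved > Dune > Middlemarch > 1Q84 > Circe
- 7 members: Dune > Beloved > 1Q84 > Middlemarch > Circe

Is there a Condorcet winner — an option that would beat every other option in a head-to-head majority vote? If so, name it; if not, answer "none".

Beloved

Beloved vs 1Q84: 21–11 for Beloved.
Beloved vs Dune: 22–10 for Beloved.
Beloved vs Circe: 21–11 for Beloved.
Beloved vs Middlemarch: 21–11 for Beloved.
Beloved beats every other option head-to-head.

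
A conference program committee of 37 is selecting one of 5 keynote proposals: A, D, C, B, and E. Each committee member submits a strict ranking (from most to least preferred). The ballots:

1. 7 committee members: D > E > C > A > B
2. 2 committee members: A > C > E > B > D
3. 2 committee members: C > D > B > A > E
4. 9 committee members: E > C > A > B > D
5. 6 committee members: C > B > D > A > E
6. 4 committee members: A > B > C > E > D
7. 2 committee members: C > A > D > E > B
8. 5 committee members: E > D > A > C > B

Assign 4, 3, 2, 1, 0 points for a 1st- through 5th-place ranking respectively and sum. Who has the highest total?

A: 7·1 + 2·4 + 2·1 + 9·2 + 6·1 + 4·4 + 2·3 + 5·2 = 73
D: 7·4 + 2·0 + 2·3 + 9·0 + 6·2 + 4·0 + 2·2 + 5·3 = 65
C: 7·2 + 2·3 + 2·4 + 9·3 + 6·4 + 4·2 + 2·4 + 5·1 = 100
B: 7·0 + 2·1 + 2·2 + 9·1 + 6·3 + 4·3 + 2·0 + 5·0 = 45
E: 7·3 + 2·2 + 2·0 + 9·4 + 6·0 + 4·1 + 2·1 + 5·4 = 87
C has the highest Borda score (100).

C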